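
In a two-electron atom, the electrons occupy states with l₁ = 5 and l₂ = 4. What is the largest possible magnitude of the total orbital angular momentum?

|L_tot|_max = 3√10 ℏ ≈ 9.487ℏ

By the triangle rule, |l₁ − l₂| ≤ L ≤ l₁ + l₂.
Allowed values: L = 1, 2, 3, 4, 5, 6, 7, 8, 9.
The largest magnitude corresponds to L = 9: |L_tot| = ℏ√(9·10) = 3√10 ℏ.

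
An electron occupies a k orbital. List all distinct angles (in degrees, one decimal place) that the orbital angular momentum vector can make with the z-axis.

For a k orbital, l = 7.
|L| = √(l(l+1)) ℏ = 2√14 ℏ.
cos θ = m_l/√56 for each m_l ∈ {-7, -6, -5, -4, -3, -2, -1, 0, 1, 2, 3, 4, 5, 6, 7}.

θ ∈ {20.7°, 36.7°, 48.1°, 57.7°, 66.4°, 74.5°, 82.3°, 90.0°, 97.7°, 105.5°, 113.6°, 122.3°, 131.9°, 143.3°, 159.3°}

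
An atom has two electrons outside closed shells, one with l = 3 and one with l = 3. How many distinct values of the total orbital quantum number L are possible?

Angular momentum addition gives L = |l₁ − l₂|, …, l₁ + l₂.
L ∈ {0, 1, 2, 3, 4, 5, 6}.
That is 7 values.

7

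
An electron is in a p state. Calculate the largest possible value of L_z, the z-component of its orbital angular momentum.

The letter p corresponds to l = 1.
L_z = m_l ℏ with m_l ∈ {−1, …, 1}; the maximum is m_l = 1.

L_z,max = 1ℏ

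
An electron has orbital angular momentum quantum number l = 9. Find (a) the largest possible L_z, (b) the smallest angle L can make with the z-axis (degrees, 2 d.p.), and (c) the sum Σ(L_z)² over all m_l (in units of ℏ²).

L_z,max = 9ℏ; θ_min ≈ 18.43°; Σ(L_z)² = 570 ℏ²

L_z,max = lℏ = 9ℏ.
cos θ_min = 9/√90, so θ_min ≈ 18.43°.
Σ m_l² = 570, so Σ(L_z)² = 570 ℏ².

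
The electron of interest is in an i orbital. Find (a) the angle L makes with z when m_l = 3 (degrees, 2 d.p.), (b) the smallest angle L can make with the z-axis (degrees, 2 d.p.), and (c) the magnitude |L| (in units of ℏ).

θ(m_l=3) ≈ 62.42°; θ_min ≈ 22.21°; |L| = √42 ℏ ≈ 6.481ℏ

I corresponds to l = 6.
For m_l = 3: cos θ = 3/√42, θ ≈ 62.42°.
cos θ_min = 6/√42, so θ_min ≈ 22.21°.
|L| = ℏ√(6·7) = √42 ℏ ≈ 6.481ℏ.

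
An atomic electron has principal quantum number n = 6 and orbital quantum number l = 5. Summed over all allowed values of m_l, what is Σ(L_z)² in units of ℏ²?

The allowed m_l values are -5, -4, -3, -2, -1, 0, 1, 2, 3, 4, 5.
Summing m² from −5 to 5: Σ m_l² = 110.

Σ(L_z)² = 110 ℏ²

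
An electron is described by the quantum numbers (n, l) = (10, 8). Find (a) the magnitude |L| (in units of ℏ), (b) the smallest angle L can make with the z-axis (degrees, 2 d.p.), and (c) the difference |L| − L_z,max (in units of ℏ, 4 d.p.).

|L| = ℏ√(8·9) = 6√2 ℏ ≈ 8.485ℏ.
cos θ_min = 8/√72, so θ_min ≈ 19.47°.
|L| − L_z,max = (6√2 − 8)ℏ ≈ 0.4853ℏ.

|L| = 6√2 ℏ ≈ 8.485ℏ; θ_min ≈ 19.47°; |L|−L_z,max ≈ 0.4853ℏ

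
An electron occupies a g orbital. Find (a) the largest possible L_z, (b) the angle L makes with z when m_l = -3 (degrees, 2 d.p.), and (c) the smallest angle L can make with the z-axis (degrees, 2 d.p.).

A g state has l = 4.
L_z,max = lℏ = 4ℏ.
For m_l = -3: cos θ = -3/√20, θ ≈ 132.13°.
cos θ_min = 4/√20, so θ_min ≈ 26.57°.

L_z,max = 4ℏ; θ(m_l=-3) ≈ 132.13°; θ_min ≈ 26.57°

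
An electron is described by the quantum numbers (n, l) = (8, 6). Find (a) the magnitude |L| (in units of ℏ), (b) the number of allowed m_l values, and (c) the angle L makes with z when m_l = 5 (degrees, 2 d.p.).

|L| = ℏ√(6·7) = √42 ℏ ≈ 6.481ℏ.
There are 2l+1 = 13 values of m_l.
For m_l = 5: cos θ = 5/√42, θ ≈ 39.51°.

|L| = √42 ℏ ≈ 6.481ℏ; 13 values; θ(m_l=5) ≈ 39.51°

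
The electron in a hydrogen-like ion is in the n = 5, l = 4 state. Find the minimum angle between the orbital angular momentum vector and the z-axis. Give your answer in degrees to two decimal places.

|L|² = l(l+1)ℏ² = 20ℏ², so |L| = 2√5 ℏ.
The smallest angle corresponds to the largest L_z, i.e. m_l = l = 4, giving L_z = 4ℏ.
cos θ_min = 4/√20, so θ_min ≈ 26.57°.

θ_min ≈ 26.57°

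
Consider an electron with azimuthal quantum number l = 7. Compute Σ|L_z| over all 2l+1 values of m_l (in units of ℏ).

Σ|L_z| = 56 ℏ

m_l runs from −7 to 7, i.e. {-7, -6, -5, -4, -3, -2, -1, 0, 1, 2, 3, 4, 5, 6, 7}.
Σ|m_l| = 2(1+2+…+7) = 56.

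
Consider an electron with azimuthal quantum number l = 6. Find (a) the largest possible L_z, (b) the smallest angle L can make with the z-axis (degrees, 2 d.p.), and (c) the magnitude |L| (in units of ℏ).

L_z,max = lℏ = 6ℏ.
cos θ_min = 6/√42, so θ_min ≈ 22.21°.
|L| = ℏ√(6·7) = √42 ℏ ≈ 6.481ℏ.

L_z,max = 6ℏ; θ_min ≈ 22.21°; |L| = √42 ℏ ≈ 6.481ℏ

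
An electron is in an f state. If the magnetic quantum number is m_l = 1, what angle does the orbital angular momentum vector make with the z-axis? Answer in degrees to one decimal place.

For an f orbital, l = 3.
|L| = ℏ√(l(l+1)) = 2√3 ℏ.
L_z = m_l ℏ = 1ℏ.
cos θ = L_z/|L| = 1/√12, so θ ≈ 73.2°.

θ ≈ 73.2°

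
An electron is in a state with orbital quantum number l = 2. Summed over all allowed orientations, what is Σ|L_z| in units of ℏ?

Σ|L_z| = 6 ℏ

m_l runs from −2 to 2, i.e. {-2, -1, 0, 1, 2}.
Σ|m_l| = 2·2(2+1)/2 = 6.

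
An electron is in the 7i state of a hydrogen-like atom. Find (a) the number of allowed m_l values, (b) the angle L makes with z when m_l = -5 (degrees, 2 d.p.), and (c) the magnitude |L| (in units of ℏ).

13 values; θ(m_l=-5) ≈ 140.49°; |L| = √42 ℏ ≈ 6.481ℏ

The 7i subshell has l = 6.
There are 2l+1 = 13 values of m_l.
For m_l = -5: cos θ = -5/√42, θ ≈ 140.49°.
|L| = ℏ√(6·7) = √42 ℏ ≈ 6.481ℏ.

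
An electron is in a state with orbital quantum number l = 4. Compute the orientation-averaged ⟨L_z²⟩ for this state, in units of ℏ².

m_l runs from −4 to 4, i.e. {-4, -3, -2, -1, 0, 1, 2, 3, 4}.
Average of L_z² over 9 states: 60/9 ℏ² = 6.667 ℏ².

⟨L_z²⟩ = 6.667 ℏ²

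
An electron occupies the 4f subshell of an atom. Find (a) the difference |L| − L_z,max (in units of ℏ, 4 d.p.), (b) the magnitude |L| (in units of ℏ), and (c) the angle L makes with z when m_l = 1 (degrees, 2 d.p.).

The 4f subshell has l = 3.
|L| − L_z,max = (2√3 − 3)ℏ ≈ 0.4641ℏ.
|L| = ℏ√(3·4) = 2√3 ℏ ≈ 3.464ℏ.
For m_l = 1: cos θ = 1/√12, θ ≈ 73.22°.

|L|−L_z,max ≈ 0.4641ℏ; |L| = 2√3 ℏ ≈ 3.464ℏ; θ(m_l=1) ≈ 73.22°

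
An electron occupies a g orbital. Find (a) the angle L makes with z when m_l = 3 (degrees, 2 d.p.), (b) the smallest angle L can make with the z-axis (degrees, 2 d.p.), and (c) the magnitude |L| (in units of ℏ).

θ(m_l=3) ≈ 47.87°; θ_min ≈ 26.57°; |L| = 2√5 ℏ ≈ 4.472ℏ

A g state has l = 4.
For m_l = 3: cos θ = 3/√20, θ ≈ 47.87°.
cos θ_min = 4/√20, so θ_min ≈ 26.57°.
|L| = ℏ√(4·5) = 2√5 ℏ ≈ 4.472ℏ.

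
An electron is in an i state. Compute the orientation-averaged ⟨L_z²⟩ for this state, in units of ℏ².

⟨L_z²⟩ = 14 ℏ²

For an i orbital, l = 6.
m_l ∈ {-6, -5, -4, -3, -2, -1, 0, 1, 2, 3, 4, 5, 6}.
Average of L_z² over 13 states: 182/13 ℏ² = 14 ℏ².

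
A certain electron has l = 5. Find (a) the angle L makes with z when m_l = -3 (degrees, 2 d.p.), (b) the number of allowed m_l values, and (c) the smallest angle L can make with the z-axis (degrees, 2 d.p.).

For m_l = -3: cos θ = -3/√30, θ ≈ 123.21°.
There are 2l+1 = 11 values of m_l.
cos θ_min = 5/√30, so θ_min ≈ 24.09°.

θ(m_l=-3) ≈ 123.21°; 11 values; θ_min ≈ 24.09°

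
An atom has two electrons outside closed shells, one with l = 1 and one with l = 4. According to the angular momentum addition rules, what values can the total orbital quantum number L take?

The total orbital quantum number L ranges from |l₁ − l₂| to l₁ + l₂ in integer steps.
L ∈ {3, 4, 5}.

L = 3, 4, 5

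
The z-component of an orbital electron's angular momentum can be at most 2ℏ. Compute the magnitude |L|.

Since max m_l = l, l = 2.
|L| = ℏ√(l(l+1)) = √6 ℏ.

|L| = √6 ℏ ≈ 2.449ℏ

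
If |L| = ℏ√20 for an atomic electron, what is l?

Since |L|² = l(l+1)ℏ², l(l+1) = 20.
l² + l − 20 = 0 ⇒ l = 4.

l = 4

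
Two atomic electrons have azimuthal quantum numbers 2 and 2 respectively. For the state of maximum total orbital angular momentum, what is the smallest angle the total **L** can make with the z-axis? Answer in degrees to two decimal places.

By the triangle rule, |l₁ − l₂| ≤ L ≤ l₁ + l₂.
So L can be 0, 1, 2, 3, 4.
The maximum is L = 4, with |L_tot| = ℏ√(4·5) = 2√5 ℏ.
The minimum angle with z is arccos(4/√20) ≈ 26.57°.

θ_min ≈ 26.57°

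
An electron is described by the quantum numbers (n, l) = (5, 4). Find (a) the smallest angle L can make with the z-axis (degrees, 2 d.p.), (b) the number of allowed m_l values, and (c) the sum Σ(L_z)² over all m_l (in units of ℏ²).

cos θ_min = 4/√20, so θ_min ≈ 26.57°.
There are 2l+1 = 9 values of m_l.
Σ m_l² = 60, so Σ(L_z)² = 60 ℏ².

θ_min ≈ 26.57°; 9 values; Σ(L_z)² = 60 ℏ²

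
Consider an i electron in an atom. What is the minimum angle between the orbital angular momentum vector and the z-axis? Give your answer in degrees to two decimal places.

θ_min ≈ 22.21°

For an i orbital, l = 6.
|L| = √(l(l+1)) ℏ = √42 ℏ.
The smallest angle corresponds to the largest L_z, i.e. m_l = l = 6, giving L_z = 6ℏ.
cos θ_min = 6/√42, so θ_min ≈ 22.21°.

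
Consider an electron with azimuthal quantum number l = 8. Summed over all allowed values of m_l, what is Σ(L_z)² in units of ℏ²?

m_l ∈ {-8, -7, -6, -5, -4, -3, -2, -1, 0, 1, 2, 3, 4, 5, 6, 7, 8}.
Σ m_l² = l(l+1)(2l+1)/3 = 8·9·17/3 = 408.

Σ(L_z)² = 408 ℏ²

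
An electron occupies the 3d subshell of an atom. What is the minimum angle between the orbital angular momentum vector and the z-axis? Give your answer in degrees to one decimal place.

For 3d, l = 2.
|L| = √(l(l+1)) ℏ = √6 ℏ.
The smallest angle corresponds to the largest L_z, i.e. m_l = l = 2, giving L_z = 2ℏ.
cos θ_min = 2/√6, so θ_min ≈ 35.3°.

θ_min ≈ 35.3°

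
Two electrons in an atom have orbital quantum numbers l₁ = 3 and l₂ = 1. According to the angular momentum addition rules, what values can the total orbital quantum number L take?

L = 2, 3, 4

By the triangle rule, |l₁ − l₂| ≤ L ≤ l₁ + l₂.
Allowed values: L = 2, 3, 4.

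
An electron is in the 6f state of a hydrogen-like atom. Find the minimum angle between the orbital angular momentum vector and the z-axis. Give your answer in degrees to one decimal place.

θ_min ≈ 30.0°

For 6f, l = 3.
|L|² = l(l+1)ℏ² = 12ℏ², so |L| = 2√3 ℏ.
The smallest angle corresponds to the largest L_z, i.e. m_l = l = 3, giving L_z = 3ℏ.
cos θ_min = 3/√12, so θ_min ≈ 30.0°.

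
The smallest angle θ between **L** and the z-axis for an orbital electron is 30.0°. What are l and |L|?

cos θ_min = l/√(l(l+1)) = √(l/(l+1)), so l/(l+1) = cos²(30.0°) = 0.7500.
Thus l = 0.7500/(1 − 0.7500) ≈ 3.
Then |L| = ℏ√(3·4) = 2√3 ℏ.

l = 3, |L| = 2√3 ℏ ≈ 3.464ℏ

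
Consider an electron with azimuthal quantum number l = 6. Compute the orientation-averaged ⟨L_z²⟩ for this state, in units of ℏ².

The allowed m_l values are -6, -5, -4, -3, -2, -1, 0, 1, 2, 3, 4, 5, 6.
⟨L_z²⟩ = ℏ²·(Σ m_l²)/(2l+1) = ℏ²·182/13 = 14ℏ².

⟨L_z²⟩ = 14 ℏ²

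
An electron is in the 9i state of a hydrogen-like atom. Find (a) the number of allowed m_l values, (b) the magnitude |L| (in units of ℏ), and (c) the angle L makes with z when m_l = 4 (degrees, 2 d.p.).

13 values; |L| = √42 ℏ ≈ 6.481ℏ; θ(m_l=4) ≈ 51.89°

For 9i, l = 6.
There are 2l+1 = 13 values of m_l.
|L| = ℏ√(6·7) = √42 ℏ ≈ 6.481ℏ.
For m_l = 4: cos θ = 4/√42, θ ≈ 51.89°.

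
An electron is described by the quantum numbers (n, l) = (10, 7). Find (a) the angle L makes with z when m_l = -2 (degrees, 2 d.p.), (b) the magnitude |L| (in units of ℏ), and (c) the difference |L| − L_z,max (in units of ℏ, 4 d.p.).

For m_l = -2: cos θ = -2/√56, θ ≈ 105.50°.
|L| = ℏ√(7·8) = 2√14 ℏ ≈ 7.483ℏ.
|L| − L_z,max = (2√14 − 7)ℏ ≈ 0.4833ℏ.

θ(m_l=-2) ≈ 105.50°; |L| = 2√14 ℏ ≈ 7.483ℏ; |L|−L_z,max ≈ 0.4833ℏ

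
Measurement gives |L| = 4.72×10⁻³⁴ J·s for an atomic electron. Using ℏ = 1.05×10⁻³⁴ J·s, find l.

|L|/ℏ = (4.72×10⁻³⁴)/(1.05×10⁻³⁴) ≈ 4.495.
(|L|/ℏ)² = l(l+1) ≈ 20.21 ⇒ l = 4.

l = 4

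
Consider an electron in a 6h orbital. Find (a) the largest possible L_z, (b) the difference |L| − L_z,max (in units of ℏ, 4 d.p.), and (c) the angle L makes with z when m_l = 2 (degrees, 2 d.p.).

L_z,max = 5ℏ; |L|−L_z,max ≈ 0.4772ℏ; θ(m_l=2) ≈ 68.58°

For 6h, l = 5.
L_z,max = lℏ = 5ℏ.
|L| − L_z,max = (√30 − 5)ℏ ≈ 0.4772ℏ.
For m_l = 2: cos θ = 2/√30, θ ≈ 68.58°.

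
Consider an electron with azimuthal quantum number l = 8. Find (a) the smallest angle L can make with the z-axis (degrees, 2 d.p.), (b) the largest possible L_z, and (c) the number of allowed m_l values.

θ_min ≈ 19.47°; L_z,max = 8ℏ; 17 values

cos θ_min = 8/√72, so θ_min ≈ 19.47°.
L_z,max = lℏ = 8ℏ.
There are 2l+1 = 17 values of m_l.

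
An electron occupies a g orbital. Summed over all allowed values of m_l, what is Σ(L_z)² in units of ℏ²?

Σ(L_z)² = 60 ℏ²

The letter g corresponds to l = 4.
m_l runs from −4 to 4, i.e. {-4, -3, -2, -1, 0, 1, 2, 3, 4}.
Σ m_l² = 2·(1 + 4 + 9 + 16) = 60.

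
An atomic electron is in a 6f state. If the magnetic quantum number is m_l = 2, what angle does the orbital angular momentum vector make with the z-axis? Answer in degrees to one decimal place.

θ ≈ 54.7°

6f means n = 6, l = 3.
|L|² = l(l+1)ℏ² = 12ℏ², so |L| = 2√3 ℏ.
L_z = m_l ℏ = 2ℏ.
cos θ = L_z/|L| = 2/√12, so θ ≈ 54.7°.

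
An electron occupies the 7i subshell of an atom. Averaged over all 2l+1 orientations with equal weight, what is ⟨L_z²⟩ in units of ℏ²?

7i means n = 7, l = 6.
m_l runs from −6 to 6, i.e. {-6, -5, -4, -3, -2, -1, 0, 1, 2, 3, 4, 5, 6}.
⟨L_z²⟩ = ℏ²·l(l+1)/3 = 14ℏ².

⟨L_z²⟩ = 14 ℏ²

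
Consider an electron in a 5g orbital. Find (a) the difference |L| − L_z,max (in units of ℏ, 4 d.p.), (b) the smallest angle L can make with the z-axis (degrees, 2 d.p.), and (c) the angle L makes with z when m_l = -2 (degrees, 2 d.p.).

The 5g subshell has l = 4.
|L| − L_z,max = (2√5 − 4)ℏ ≈ 0.4721ℏ.
cos θ_min = 4/√20, so θ_min ≈ 26.57°.
For m_l = -2: cos θ = -2/√20, θ ≈ 116.57°.

|L|−L_z,max ≈ 0.4721ℏ; θ_min ≈ 26.57°; θ(m_l=-2) ≈ 116.57°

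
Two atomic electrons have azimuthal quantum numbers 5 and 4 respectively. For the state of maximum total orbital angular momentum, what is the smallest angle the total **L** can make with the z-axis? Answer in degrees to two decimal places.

L runs from |5 − 4| = 1 to 5 + 4 = 9.
So L can be 1, 2, 3, 4, 5, 6, 7, 8, 9.
The maximum is L = 9, with |L_tot| = ℏ√(9·10) = 3√10 ℏ.
The minimum angle with z is arccos(9/√90) ≈ 18.43°.

θ_min ≈ 18.43°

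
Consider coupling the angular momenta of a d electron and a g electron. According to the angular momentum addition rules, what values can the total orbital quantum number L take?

L = 2, 3, 4, 5, 6

Angular momentum addition gives L = |l₁ − l₂|, …, l₁ + l₂.
L ∈ {2, 3, 4, 5, 6}.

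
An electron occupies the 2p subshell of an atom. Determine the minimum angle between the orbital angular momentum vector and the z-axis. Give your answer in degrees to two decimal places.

θ_min ≈ 45.00°

2p means n = 2, l = 1.
|L|² = l(l+1)ℏ² = 2ℏ², so |L| = √2 ℏ.
The smallest angle corresponds to the largest L_z, i.e. m_l = l = 1, giving L_z = 1ℏ.
cos θ_min = 1/√2, so θ_min ≈ 45.00°.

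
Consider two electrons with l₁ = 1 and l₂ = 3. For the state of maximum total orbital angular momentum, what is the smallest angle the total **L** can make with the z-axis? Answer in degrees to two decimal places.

θ_min ≈ 26.57°

Angular momentum addition gives L = |l₁ − l₂|, …, l₁ + l₂.
So L can be 2, 3, 4.
The maximum is L = 4, with |L_tot| = ℏ√(4·5) = 2√5 ℏ.
The minimum angle with z is arccos(4/√20) ≈ 26.57°.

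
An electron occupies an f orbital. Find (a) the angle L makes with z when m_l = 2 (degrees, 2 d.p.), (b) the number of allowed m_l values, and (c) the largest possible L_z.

θ(m_l=2) ≈ 54.74°; 7 values; L_z,max = 3ℏ

For an f orbital, l = 3.
For m_l = 2: cos θ = 2/√12, θ ≈ 54.74°.
There are 2l+1 = 7 values of m_l.
L_z,max = lℏ = 3ℏ.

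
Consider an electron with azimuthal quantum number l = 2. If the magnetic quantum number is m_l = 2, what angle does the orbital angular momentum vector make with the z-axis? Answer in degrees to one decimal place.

|L| = √(l(l+1)) ℏ = √6 ℏ.
L_z = m_l ℏ = 2ℏ.
cos θ = L_z/|L| = 2/√6, so θ ≈ 35.3°.

θ ≈ 35.3°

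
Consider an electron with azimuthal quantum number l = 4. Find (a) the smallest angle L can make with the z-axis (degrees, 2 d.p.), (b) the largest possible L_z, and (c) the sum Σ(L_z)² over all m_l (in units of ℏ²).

θ_min ≈ 26.57°; L_z,max = 4ℏ; Σ(L_z)² = 60 ℏ²

cos θ_min = 4/√20, so θ_min ≈ 26.57°.
L_z,max = lℏ = 4ℏ.
Σ m_l² = 60, so Σ(L_z)² = 60 ℏ².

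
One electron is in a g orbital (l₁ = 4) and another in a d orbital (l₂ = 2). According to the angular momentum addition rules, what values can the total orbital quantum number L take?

L = 2, 3, 4, 5, 6

By the triangle rule, |l₁ − l₂| ≤ L ≤ l₁ + l₂.
L ∈ {2, 3, 4, 5, 6}.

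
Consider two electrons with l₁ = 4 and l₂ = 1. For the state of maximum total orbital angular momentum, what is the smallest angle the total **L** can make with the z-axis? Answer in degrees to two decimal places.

θ_min ≈ 24.09°

The total orbital quantum number L ranges from |l₁ − l₂| to l₁ + l₂ in integer steps.
Allowed values: L = 3, 4, 5.
The maximum is L = 5, with |L_tot| = ℏ√(5·6) = √30 ℏ.
The minimum angle with z is arccos(5/√30) ≈ 24.09°.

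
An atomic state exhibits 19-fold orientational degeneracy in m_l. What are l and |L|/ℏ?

19 = 2l + 1, so l = (19−1)/2 = 9.
Then |L| = √(l(l+1)) ℏ = 3√10 ℏ.

l = 9, |L| = 3√10 ℏ ≈ 9.487ℏ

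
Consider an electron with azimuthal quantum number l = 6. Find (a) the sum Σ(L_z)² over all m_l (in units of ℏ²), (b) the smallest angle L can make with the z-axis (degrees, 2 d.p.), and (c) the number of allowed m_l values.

Σ(L_z)² = 182 ℏ²; θ_min ≈ 22.21°; 13 values

Σ m_l² = 182, so Σ(L_z)² = 182 ℏ².
cos θ_min = 6/√42, so θ_min ≈ 22.21°.
There are 2l+1 = 13 values of m_l.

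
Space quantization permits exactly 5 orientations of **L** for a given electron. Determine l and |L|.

l = 2, |L| = √6 ℏ ≈ 2.449ℏ

5 = 2l + 1, so l = (5−1)/2 = 2.
Then |L| = √(l(l+1)) ℏ = √6 ℏ.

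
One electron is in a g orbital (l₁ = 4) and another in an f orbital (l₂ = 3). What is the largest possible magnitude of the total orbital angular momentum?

|L_tot|_max = 2√14 ℏ ≈ 7.483ℏ

The total orbital quantum number L ranges from |l₁ − l₂| to l₁ + l₂ in integer steps.
L ∈ {1, 2, 3, 4, 5, 6, 7}.
The largest magnitude corresponds to L = 7: |L_tot| = ℏ√(7·8) = 2√14 ℏ.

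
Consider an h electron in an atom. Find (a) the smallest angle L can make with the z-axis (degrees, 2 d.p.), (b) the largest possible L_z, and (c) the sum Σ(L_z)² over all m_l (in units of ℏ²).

θ_min ≈ 24.09°; L_z,max = 5ℏ; Σ(L_z)² = 110 ℏ²

For an h orbital, l = 5.
cos θ_min = 5/√30, so θ_min ≈ 24.09°.
L_z,max = lℏ = 5ℏ.
Σ m_l² = 110, so Σ(L_z)² = 110 ℏ².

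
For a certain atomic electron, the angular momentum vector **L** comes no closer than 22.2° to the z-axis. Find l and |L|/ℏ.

cos²θ_min = l/(l+1) = 0.8572.
Thus l = 0.8572/(1 − 0.8572) ≈ 6.
Then |L| = ℏ√(6·7) = √42 ℏ.

l = 6, |L| = √42 ℏ ≈ 6.481ℏ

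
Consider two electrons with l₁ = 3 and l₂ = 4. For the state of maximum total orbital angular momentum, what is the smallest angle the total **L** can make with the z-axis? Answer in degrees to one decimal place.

By the triangle rule, |l₁ − l₂| ≤ L ≤ l₁ + l₂.
Allowed values: L = 1, 2, 3, 4, 5, 6, 7.
The maximum is L = 7, with |L_tot| = ℏ√(7·8) = 2√14 ℏ.
The minimum angle with z is arccos(7/√56) ≈ 20.7°.

θ_min ≈ 20.7°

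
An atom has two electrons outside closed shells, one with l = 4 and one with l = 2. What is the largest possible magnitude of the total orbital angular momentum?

|L_tot|_max = √42 ℏ ≈ 6.481ℏ

The total orbital quantum number L ranges from |l₁ − l₂| to l₁ + l₂ in integer steps.
L ∈ {2, 3, 4, 5, 6}.
The largest magnitude corresponds to L = 6: |L_tot| = ℏ√(6·7) = √42 ℏ.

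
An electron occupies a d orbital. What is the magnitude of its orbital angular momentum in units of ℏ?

A d state has l = 2.
|L| = ℏ√(l(l+1)) = ℏ√(2·3) = √6 ℏ

|L| = √6 ℏ ≈ 2.449ℏ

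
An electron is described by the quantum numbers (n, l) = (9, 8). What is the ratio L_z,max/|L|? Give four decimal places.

L_z,max/|L| = 0.9428

|L| = 6√2 ℏ ≈ 8.4853ℏ, while L_z,max = lℏ = 8ℏ.
L_z,max/|L| = 8/√72 = 0.9428.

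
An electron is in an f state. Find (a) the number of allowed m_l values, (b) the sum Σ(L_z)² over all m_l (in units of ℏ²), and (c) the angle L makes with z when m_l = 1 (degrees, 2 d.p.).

An f state has l = 3.
There are 2l+1 = 7 values of m_l.
Σ m_l² = 28, so Σ(L_z)² = 28 ℏ².
For m_l = 1: cos θ = 1/√12, θ ≈ 73.22°.

7 values; Σ(L_z)² = 28 ℏ²; θ(m_l=1) ≈ 73.22°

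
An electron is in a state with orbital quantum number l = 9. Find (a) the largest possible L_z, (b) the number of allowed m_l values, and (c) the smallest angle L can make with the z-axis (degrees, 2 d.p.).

L_z,max = lℏ = 9ℏ.
There are 2l+1 = 19 values of m_l.
cos θ_min = 9/√90, so θ_min ≈ 18.43°.

L_z,max = 9ℏ; 19 values; θ_min ≈ 18.43°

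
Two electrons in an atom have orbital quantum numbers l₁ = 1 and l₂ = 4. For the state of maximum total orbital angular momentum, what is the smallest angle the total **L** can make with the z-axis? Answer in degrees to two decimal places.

Angular momentum addition gives L = |l₁ − l₂|, …, l₁ + l₂.
L ∈ {3, 4, 5}.
The maximum is L = 5, with |L_tot| = ℏ√(5·6) = √30 ℏ.
The minimum angle with z is arccos(5/√30) ≈ 24.09°.

θ_min ≈ 24.09°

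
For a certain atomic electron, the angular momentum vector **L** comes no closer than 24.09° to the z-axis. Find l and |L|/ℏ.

cos²θ_min = l/(l+1) = 0.8334.
Thus l = 0.8334/(1 − 0.8334) ≈ 5.
Then |L| = ℏ√(5·6) = √30 ℏ.

l = 5, |L| = √30 ℏ ≈ 5.477ℏ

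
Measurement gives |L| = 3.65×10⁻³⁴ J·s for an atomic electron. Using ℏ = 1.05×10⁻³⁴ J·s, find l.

l = 3

In units of ℏ, |L| ≈ 3.476.
Set l(l+1) = 12.08; the integer solution is l = 3.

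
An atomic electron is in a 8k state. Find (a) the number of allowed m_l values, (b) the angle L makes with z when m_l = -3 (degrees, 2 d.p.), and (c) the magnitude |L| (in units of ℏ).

The 8k subshell has l = 7.
There are 2l+1 = 15 values of m_l.
For m_l = -3: cos θ = -3/√56, θ ≈ 113.63°.
|L| = ℏ√(7·8) = 2√14 ℏ ≈ 7.483ℏ.

15 values; θ(m_l=-3) ≈ 113.63°; |L| = 2√14 ℏ ≈ 7.483ℏ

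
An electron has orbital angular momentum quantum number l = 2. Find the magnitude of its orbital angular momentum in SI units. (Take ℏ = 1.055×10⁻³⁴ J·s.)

|L| = 2.584×10⁻³⁴ J·s

|L| = ℏ√(l(l+1)) = ℏ√(2·3) = √6 ℏ
Numerically, |L| = 2.449 × (1.055×10⁻³⁴ J·s) = 2.584×10⁻³⁴ J·s.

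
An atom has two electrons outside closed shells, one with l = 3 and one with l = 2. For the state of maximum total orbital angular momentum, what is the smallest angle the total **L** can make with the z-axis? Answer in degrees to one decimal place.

θ_min ≈ 24.1°

The total orbital quantum number L ranges from |l₁ − l₂| to l₁ + l₂ in integer steps.
L ∈ {1, 2, 3, 4, 5}.
The maximum is L = 5, with |L_tot| = ℏ√(5·6) = √30 ℏ.
The minimum angle with z is arccos(5/√30) ≈ 24.1°.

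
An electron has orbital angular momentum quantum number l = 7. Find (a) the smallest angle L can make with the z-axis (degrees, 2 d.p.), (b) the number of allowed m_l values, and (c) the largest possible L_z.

θ_min ≈ 20.70°; 15 values; L_z,max = 7ℏ

cos θ_min = 7/√56, so θ_min ≈ 20.70°.
There are 2l+1 = 15 values of m_l.
L_z,max = lℏ = 7ℏ.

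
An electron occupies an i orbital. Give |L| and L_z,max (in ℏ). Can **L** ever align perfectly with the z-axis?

An i state has l = 6.
|L| = √42 ℏ ≈ 6.4807ℏ, while L_z,max = lℏ = 6ℏ.
Since |L| > L_z,max, the vector can never point exactly along z; the closest it comes is θ_min = arccos(6/√42) ≈ 22.2°.

No: L_z,max = 6ℏ < |L| = √42 ℏ ≈ 6.481ℏ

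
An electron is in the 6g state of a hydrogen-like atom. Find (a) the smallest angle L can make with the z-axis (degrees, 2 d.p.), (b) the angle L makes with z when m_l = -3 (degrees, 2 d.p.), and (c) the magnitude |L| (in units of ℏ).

θ_min ≈ 26.57°; θ(m_l=-3) ≈ 132.13°; |L| = 2√5 ℏ ≈ 4.472ℏ

For 6g, l = 4.
cos θ_min = 4/√20, so θ_min ≈ 26.57°.
For m_l = -3: cos θ = -3/√20, θ ≈ 132.13°.
|L| = ℏ√(4·5) = 2√5 ℏ ≈ 4.472ℏ.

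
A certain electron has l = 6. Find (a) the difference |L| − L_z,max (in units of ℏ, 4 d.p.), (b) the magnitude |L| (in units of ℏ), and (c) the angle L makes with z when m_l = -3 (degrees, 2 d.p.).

|L| − L_z,max = (√42 − 6)ℏ ≈ 0.4807ℏ.
|L| = ℏ√(6·7) = √42 ℏ ≈ 6.481ℏ.
For m_l = -3: cos θ = -3/√42, θ ≈ 117.58°.

|L|−L_z,max ≈ 0.4807ℏ; |L| = √42 ℏ ≈ 6.481ℏ; θ(m_l=-3) ≈ 117.58°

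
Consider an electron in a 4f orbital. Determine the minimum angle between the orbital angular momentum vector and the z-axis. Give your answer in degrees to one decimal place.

For 4f, l = 3.
|L| = ℏ√(l(l+1)) = 2√3 ℏ.
The smallest angle corresponds to the largest L_z, i.e. m_l = l = 3, giving L_z = 3ℏ.
cos θ_min = 3/√12, so θ_min ≈ 30.0°.

θ_min ≈ 30.0°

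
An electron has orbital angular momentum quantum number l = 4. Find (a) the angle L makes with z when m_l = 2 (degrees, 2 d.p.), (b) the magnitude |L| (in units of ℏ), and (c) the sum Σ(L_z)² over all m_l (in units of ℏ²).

For m_l = 2: cos θ = 2/√20, θ ≈ 63.43°.
|L| = ℏ√(4·5) = 2√5 ℏ ≈ 4.472ℏ.
Σ m_l² = 60, so Σ(L_z)² = 60 ℏ².

θ(m_l=2) ≈ 63.43°; |L| = 2√5 ℏ ≈ 4.472ℏ; Σ(L_z)² = 60 ℏ²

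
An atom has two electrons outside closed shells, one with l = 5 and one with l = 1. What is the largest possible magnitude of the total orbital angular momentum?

By the triangle rule, |l₁ − l₂| ≤ L ≤ l₁ + l₂.
L ∈ {4, 5, 6}.
The largest magnitude corresponds to L = 6: |L_tot| = ℏ√(6·7) = √42 ℏ.

|L_tot|_max = √42 ℏ ≈ 6.481ℏ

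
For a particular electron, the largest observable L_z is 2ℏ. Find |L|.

|L| = √6 ℏ ≈ 2.449ℏ

L_z,max = lℏ, so l = 2.
|L| = ℏ√(l(l+1)) = √6 ℏ.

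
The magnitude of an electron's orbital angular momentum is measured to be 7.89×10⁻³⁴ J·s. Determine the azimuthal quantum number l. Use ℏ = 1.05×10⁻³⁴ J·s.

l = 7

|L|/ℏ = (7.89×10⁻³⁴)/(1.05×10⁻³⁴) ≈ 7.514.
Set l(l+1) = 56.46; the integer solution is l = 7.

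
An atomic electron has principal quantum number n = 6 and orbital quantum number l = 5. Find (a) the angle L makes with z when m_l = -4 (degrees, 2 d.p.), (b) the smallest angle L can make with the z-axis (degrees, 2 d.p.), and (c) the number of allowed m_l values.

θ(m_l=-4) ≈ 136.91°; θ_min ≈ 24.09°; 11 values

For m_l = -4: cos θ = -4/√30, θ ≈ 136.91°.
cos θ_min = 5/√30, so θ_min ≈ 24.09°.
There are 2l+1 = 11 values of m_l.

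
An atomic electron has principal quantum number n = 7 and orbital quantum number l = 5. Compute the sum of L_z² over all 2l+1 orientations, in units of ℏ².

The allowed m_l values are -5, -4, -3, -2, -1, 0, 1, 2, 3, 4, 5.
Σ m_l² = l(l+1)(2l+1)/3 = 5·6·11/3 = 110.

Σ(L_z)² = 110 ℏ²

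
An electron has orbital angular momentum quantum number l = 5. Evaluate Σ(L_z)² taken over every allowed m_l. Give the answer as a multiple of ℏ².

The allowed m_l values are -5, -4, -3, -2, -1, 0, 1, 2, 3, 4, 5.
Σ m_l² = 2·(1 + 4 + 9 + 16 + 25) = 110.

Σ(L_z)² = 110 ℏ²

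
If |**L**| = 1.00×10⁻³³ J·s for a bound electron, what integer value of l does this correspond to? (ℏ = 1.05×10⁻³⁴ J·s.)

l = 9

In units of ℏ, |L| ≈ 9.524.
Set l(l+1) = 90.70; the integer solution is l = 9.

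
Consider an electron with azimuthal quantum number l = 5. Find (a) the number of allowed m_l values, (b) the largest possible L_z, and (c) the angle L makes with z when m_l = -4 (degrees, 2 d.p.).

There are 2l+1 = 11 values of m_l.
L_z,max = lℏ = 5ℏ.
For m_l = -4: cos θ = -4/√30, θ ≈ 136.91°.

11 values; L_z,max = 5ℏ; θ(m_l=-4) ≈ 136.91°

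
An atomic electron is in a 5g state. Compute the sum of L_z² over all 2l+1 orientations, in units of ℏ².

Σ(L_z)² = 60 ℏ²

5g means n = 5, l = 4.
The allowed m_l values are -4, -3, -2, -1, 0, 1, 2, 3, 4.
Σ m_l² = l(l+1)(2l+1)/3 = 4·5·9/3 = 60.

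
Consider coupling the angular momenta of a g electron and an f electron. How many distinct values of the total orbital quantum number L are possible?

7

The total orbital quantum number L ranges from |l₁ − l₂| to l₁ + l₂ in integer steps.
Allowed values: L = 1, 2, 3, 4, 5, 6, 7.
That is 7 values.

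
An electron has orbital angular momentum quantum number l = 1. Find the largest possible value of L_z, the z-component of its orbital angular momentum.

L_z = m_l ℏ with m_l ∈ {−1, …, 1}; the maximum is m_l = 1.

L_z,max = 1ℏ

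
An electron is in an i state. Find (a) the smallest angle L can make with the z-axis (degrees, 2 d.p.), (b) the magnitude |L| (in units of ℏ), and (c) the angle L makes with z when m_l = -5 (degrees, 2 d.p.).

θ_min ≈ 22.21°; |L| = √42 ℏ ≈ 6.481ℏ; θ(m_l=-5) ≈ 140.49°

I corresponds to l = 6.
cos θ_min = 6/√42, so θ_min ≈ 22.21°.
|L| = ℏ√(6·7) = √42 ℏ ≈ 6.481ℏ.
For m_l = -5: cos θ = -5/√42, θ ≈ 140.49°.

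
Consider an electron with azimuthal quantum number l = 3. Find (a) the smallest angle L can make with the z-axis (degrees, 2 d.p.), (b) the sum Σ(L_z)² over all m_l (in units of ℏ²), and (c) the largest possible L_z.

θ_min ≈ 30.00°; Σ(L_z)² = 28 ℏ²; L_z,max = 3ℏ

cos θ_min = 3/√12, so θ_min ≈ 30.00°.
Σ m_l² = 28, so Σ(L_z)² = 28 ℏ².
L_z,max = lℏ = 3ℏ.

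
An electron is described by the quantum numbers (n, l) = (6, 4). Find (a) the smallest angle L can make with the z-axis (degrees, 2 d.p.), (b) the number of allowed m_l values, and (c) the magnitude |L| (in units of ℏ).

cos θ_min = 4/√20, so θ_min ≈ 26.57°.
There are 2l+1 = 9 values of m_l.
|L| = ℏ√(4·5) = 2√5 ℏ ≈ 4.472ℏ.

θ_min ≈ 26.57°; 9 values; |L| = 2√5 ℏ ≈ 4.472ℏ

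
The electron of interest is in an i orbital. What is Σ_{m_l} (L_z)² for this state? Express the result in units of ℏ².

The letter i corresponds to l = 6.
m_l ∈ {-6, -5, -4, -3, -2, -1, 0, 1, 2, 3, 4, 5, 6}.
Summing m² from −6 to 6: Σ m_l² = 182.

Σ(L_z)² = 182 ℏ²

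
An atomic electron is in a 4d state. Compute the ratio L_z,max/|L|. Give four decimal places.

L_z,max/|L| = 0.8165

4d means n = 4, l = 2.
|L| = √6 ℏ ≈ 2.4495ℏ, while L_z,max = lℏ = 2ℏ.
L_z,max/|L| = 2/√6 = 0.8165.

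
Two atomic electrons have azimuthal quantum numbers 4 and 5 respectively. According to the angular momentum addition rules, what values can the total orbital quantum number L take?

L runs from |4 − 5| = 1 to 4 + 5 = 9.
Allowed values: L = 1, 2, 3, 4, 5, 6, 7, 8, 9.

L = 1, 2, 3, 4, 5, 6, 7, 8, 9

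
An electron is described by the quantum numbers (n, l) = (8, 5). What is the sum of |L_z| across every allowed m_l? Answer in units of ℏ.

m_l runs from −5 to 5, i.e. {-5, -4, -3, -2, -1, 0, 1, 2, 3, 4, 5}.
Σ|m_l| = l(l+1) = 30.

Σ|L_z| = 30 ℏ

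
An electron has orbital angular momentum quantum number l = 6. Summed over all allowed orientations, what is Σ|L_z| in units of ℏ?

The allowed m_l values are -6, -5, -4, -3, -2, -1, 0, 1, 2, 3, 4, 5, 6.
Σ|m_l| = l(l+1) = 42.

Σ|L_z| = 42 ℏ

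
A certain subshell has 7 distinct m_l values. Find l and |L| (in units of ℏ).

l = 3, |L| = 2√3 ℏ ≈ 3.464ℏ

Since there are 2l+1 = 7 values of m_l, l = 3.
Then |L| = √(l(l+1)) ℏ = 2√3 ℏ.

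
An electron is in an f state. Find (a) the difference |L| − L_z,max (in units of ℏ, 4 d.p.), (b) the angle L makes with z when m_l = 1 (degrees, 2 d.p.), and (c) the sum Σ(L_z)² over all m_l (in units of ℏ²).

An f state has l = 3.
|L| − L_z,max = (2√3 − 3)ℏ ≈ 0.4641ℏ.
For m_l = 1: cos θ = 1/√12, θ ≈ 73.22°.
Σ m_l² = 28, so Σ(L_z)² = 28 ℏ².

|L|−L_z,max ≈ 0.4641ℏ; θ(m_l=1) ≈ 73.22°; Σ(L_z)² = 28 ℏ²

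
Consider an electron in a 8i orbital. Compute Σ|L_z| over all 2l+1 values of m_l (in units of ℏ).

The 8i subshell has l = 6.
The allowed m_l values are -6, -5, -4, -3, -2, -1, 0, 1, 2, 3, 4, 5, 6.
Σ|m_l| = l(l+1) = 42.

Σ|L_z| = 42 ℏ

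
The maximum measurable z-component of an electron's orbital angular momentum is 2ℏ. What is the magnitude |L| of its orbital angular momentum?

The maximum L_z equals lℏ, giving l = 2.
Then |L| = ℏ√(2·3) = √6 ℏ.

|L| = √6 ℏ ≈ 2.449ℏ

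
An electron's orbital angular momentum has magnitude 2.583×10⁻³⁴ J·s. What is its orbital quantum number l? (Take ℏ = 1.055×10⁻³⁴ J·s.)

l = 2

In units of ℏ, |L| ≈ 2.448.
Set l(l+1) = 5.99; the integer solution is l = 2.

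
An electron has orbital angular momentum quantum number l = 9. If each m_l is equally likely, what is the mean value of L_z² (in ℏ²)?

⟨L_z²⟩ = 30 ℏ²

m_l ∈ {-9, -8, -7, -6, -5, -4, -3, -2, -1, 0, 1, 2, 3, 4, 5, 6, 7, 8, 9}.
Average of L_z² over 19 states: 570/19 ℏ² = 30 ℏ².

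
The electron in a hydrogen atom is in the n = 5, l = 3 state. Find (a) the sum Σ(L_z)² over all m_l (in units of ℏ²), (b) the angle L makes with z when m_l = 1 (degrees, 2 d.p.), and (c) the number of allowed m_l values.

Σ m_l² = 28, so Σ(L_z)² = 28 ℏ².
For m_l = 1: cos θ = 1/√12, θ ≈ 73.22°.
There are 2l+1 = 7 values of m_l.

Σ(L_z)² = 28 ℏ²; θ(m_l=1) ≈ 73.22°; 7 values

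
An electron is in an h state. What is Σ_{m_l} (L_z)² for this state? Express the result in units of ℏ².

An h state has l = 5.
The allowed m_l values are -5, -4, -3, -2, -1, 0, 1, 2, 3, 4, 5.
Σ m_l² = 2·(1 + 4 + 9 + 16 + 25) = 110.

Σ(L_z)² = 110 ℏ²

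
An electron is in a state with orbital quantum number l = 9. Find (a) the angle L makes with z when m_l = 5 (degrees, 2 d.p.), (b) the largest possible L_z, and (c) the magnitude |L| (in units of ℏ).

For m_l = 5: cos θ = 5/√90, θ ≈ 58.19°.
L_z,max = lℏ = 9ℏ.
|L| = ℏ√(9·10) = 3√10 ℏ ≈ 9.487ℏ.

θ(m_l=5) ≈ 58.19°; L_z,max = 9ℏ; |L| = 3√10 ℏ ≈ 9.487ℏ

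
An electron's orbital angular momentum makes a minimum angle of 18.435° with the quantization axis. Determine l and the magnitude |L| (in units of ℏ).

l = 9, |L| = 3√10 ℏ ≈ 9.487ℏ

At minimum angle, m_l = l, so cos θ = l/√(l(l+1)); cos²θ = l/(l+1) = 0.9000.
Solving: l = 9.
Then |L| = ℏ√(9·10) = 3√10 ℏ.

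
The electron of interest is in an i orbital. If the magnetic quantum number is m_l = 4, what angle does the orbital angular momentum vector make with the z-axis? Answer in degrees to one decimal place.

The letter i corresponds to l = 6.
|L| = ℏ√(l(l+1)) = √42 ℏ.
L_z = m_l ℏ = 4ℏ.
cos θ = L_z/|L| = 4/√42, so θ ≈ 51.9°.

θ ≈ 51.9°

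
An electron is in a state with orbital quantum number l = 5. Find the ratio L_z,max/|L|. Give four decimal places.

L_z,max/|L| = 0.9129

|L| = √30 ℏ ≈ 5.4772ℏ, while L_z,max = lℏ = 5ℏ.
L_z,max/|L| = 5/√30 = 0.9129.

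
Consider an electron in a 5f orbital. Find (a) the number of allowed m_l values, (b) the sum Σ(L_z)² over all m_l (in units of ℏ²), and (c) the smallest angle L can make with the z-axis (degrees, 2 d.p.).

7 values; Σ(L_z)² = 28 ℏ²; θ_min ≈ 30.00°

For 5f, l = 3.
There are 2l+1 = 7 values of m_l.
Σ m_l² = 28, so Σ(L_z)² = 28 ℏ².
cos θ_min = 3/√12, so θ_min ≈ 30.00°.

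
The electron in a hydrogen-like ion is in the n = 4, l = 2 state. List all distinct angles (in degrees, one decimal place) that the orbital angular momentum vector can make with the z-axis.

|L|² = l(l+1)ℏ² = 6ℏ², so |L| = √6 ℏ.
cos θ = m_l/√6 for each m_l ∈ {-2, -1, 0, 1, 2}.

θ ∈ {35.3°, 65.9°, 90.0°, 114.1°, 144.7°}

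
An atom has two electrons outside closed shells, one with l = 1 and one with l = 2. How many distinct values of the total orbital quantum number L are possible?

Angular momentum addition gives L = |l₁ − l₂|, …, l₁ + l₂.
Allowed values: L = 1, 2, 3.
That is 3 values.

3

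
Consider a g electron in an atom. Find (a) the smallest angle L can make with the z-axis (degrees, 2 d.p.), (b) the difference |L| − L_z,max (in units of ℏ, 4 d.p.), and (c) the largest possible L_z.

For a g orbital, l = 4.
cos θ_min = 4/√20, so θ_min ≈ 26.57°.
|L| − L_z,max = (2√5 − 4)ℏ ≈ 0.4721ℏ.
L_z,max = lℏ = 4ℏ.

θ_min ≈ 26.57°; |L|−L_z,max ≈ 0.4721ℏ; L_z,max = 4ℏ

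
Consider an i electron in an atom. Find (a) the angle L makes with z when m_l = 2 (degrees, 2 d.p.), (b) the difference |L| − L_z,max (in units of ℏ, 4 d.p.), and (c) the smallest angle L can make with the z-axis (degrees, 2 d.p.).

An i state has l = 6.
For m_l = 2: cos θ = 2/√42, θ ≈ 72.02°.
|L| − L_z,max = (√42 − 6)ℏ ≈ 0.4807ℏ.
cos θ_min = 6/√42, so θ_min ≈ 22.21°.

θ(m_l=2) ≈ 72.02°; |L|−L_z,max ≈ 0.4807ℏ; θ_min ≈ 22.21°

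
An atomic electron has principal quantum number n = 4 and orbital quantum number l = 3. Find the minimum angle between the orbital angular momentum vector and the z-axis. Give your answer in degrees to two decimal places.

θ_min ≈ 30.00°

|L| = √(l(l+1)) ℏ = 2√3 ℏ.
The smallest angle corresponds to the largest L_z, i.e. m_l = l = 3, giving L_z = 3ℏ.
cos θ_min = 3/√12, so θ_min ≈ 30.00°.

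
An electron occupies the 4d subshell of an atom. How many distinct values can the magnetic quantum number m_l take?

5

For 4d, l = 2.
The number of m_l values is 2l + 1 = 2·2 + 1 = 5.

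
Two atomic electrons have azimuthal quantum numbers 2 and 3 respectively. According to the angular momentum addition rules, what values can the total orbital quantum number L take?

By the triangle rule, |l₁ − l₂| ≤ L ≤ l₁ + l₂.
So L can be 1, 2, 3, 4, 5.

L = 1, 2, 3, 4, 5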